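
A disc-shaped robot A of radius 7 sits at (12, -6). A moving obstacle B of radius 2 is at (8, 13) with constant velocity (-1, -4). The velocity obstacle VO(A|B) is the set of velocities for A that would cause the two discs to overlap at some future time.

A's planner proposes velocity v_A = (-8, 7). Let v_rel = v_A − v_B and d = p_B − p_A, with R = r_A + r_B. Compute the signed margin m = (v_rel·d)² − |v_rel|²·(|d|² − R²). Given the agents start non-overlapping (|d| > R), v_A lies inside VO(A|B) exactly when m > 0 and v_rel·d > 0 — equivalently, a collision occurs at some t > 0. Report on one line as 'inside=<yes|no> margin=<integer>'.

d = (-4, 19),  |d|² = 377;  R = 7+2 = 9,  c = 377−9² = 296
v_rel = (-7, 11),  |v_rel|² = 170;  v_rel·d = (-7)·(-4) + (11)·(19) = 237
170·t² − 474·t + 296 = 0  ⇒  m = 237² − 170·296 = 5849
m = 5849 > 0,  v_rel·d = 237 > 0  ⇒  inside

inside=yes margin=5849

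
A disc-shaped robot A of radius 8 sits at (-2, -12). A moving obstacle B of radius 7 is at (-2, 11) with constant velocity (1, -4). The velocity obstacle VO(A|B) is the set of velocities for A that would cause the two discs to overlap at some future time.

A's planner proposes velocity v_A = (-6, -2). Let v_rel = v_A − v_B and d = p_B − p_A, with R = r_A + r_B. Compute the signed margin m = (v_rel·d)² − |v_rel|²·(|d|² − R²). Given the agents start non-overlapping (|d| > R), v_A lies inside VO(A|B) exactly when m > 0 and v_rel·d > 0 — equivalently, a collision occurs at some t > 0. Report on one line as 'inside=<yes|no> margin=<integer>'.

d = (0, 23),  |d|² = 529;  R = 8+7 = 15,  c = 529−15² = 304
v_rel = (-7, 2),  |v_rel|² = 53;  v_rel·d = (-7)·(0) + (2)·(23) = 46
53·t² − 92·t + 304 = 0  ⇒  m = 46² − 53·304 = -13996
m = -13996 < 0,  v_rel·d = 46 > 0  ⇒  outside

inside=no margin=-13996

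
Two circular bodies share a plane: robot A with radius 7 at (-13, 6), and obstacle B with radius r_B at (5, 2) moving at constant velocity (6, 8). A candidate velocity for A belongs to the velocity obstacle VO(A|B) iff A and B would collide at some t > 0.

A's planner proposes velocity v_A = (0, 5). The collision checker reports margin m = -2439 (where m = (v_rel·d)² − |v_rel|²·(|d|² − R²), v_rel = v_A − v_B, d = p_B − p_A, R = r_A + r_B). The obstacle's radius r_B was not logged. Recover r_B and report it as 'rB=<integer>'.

m = -2439
d = (18, -4);  v_rel = (-6, -3),  |v_rel|² = 45
v_rel×d = (-6)·(-4) − (-3)·(18) = 78
since m = R²·45 − 78²:  R² = (6084 + -2439) / 45 = 81
R = √81 = 9  ⇒  r_B = 9 − 7 = 2

rB=2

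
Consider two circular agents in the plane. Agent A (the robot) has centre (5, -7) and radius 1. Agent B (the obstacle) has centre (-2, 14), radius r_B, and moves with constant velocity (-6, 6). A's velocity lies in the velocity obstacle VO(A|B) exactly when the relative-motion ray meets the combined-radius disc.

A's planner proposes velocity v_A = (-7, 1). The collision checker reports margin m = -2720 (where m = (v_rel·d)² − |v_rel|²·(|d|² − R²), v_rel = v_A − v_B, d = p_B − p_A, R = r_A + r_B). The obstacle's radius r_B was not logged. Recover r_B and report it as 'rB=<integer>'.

m = -2720
d = (-7, 21);  v_rel = (-1, -5),  |v_rel|² = 26
v_rel×d = (-1)·(21) − (-5)·(-7) = -56
since m = R²·26 − (-56)²:  R² = (3136 + -2720) / 26 = 16
R = √16 = 4  ⇒  r_B = 4 − 1 = 3

rB=3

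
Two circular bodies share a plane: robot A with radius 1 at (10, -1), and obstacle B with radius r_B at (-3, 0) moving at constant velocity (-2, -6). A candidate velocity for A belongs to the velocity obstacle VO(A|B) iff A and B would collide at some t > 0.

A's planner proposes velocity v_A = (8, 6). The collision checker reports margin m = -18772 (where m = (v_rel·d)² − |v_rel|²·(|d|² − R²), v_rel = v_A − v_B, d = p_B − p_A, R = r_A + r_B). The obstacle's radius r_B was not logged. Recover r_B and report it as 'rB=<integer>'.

m = -18772
d = (-13, 1);  v_rel = (10, 12),  |v_rel|² = 244
v_rel×d = (10)·(1) − (12)·(-13) = 166
since m = R²·244 − 166²:  R² = (27556 + -18772) / 244 = 36
R = √36 = 6  ⇒  r_B = 6 − 1 = 5

rB=5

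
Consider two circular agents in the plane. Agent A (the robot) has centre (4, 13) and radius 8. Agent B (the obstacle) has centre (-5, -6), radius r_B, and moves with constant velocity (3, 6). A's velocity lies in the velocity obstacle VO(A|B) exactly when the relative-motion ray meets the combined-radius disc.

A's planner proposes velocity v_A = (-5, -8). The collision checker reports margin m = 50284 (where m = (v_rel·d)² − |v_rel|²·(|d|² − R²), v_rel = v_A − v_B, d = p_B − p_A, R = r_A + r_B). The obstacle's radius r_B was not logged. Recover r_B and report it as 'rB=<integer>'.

m = 50284
d = (-9, -19);  v_rel = (-8, -14),  |v_rel|² = 260
v_rel×d = (-8)·(-19) − (-14)·(-9) = 26
since m = R²·260 − 26²:  R² = (676 + 50284) / 260 = 196
R = √196 = 14  ⇒  r_B = 14 − 8 = 6

rB=6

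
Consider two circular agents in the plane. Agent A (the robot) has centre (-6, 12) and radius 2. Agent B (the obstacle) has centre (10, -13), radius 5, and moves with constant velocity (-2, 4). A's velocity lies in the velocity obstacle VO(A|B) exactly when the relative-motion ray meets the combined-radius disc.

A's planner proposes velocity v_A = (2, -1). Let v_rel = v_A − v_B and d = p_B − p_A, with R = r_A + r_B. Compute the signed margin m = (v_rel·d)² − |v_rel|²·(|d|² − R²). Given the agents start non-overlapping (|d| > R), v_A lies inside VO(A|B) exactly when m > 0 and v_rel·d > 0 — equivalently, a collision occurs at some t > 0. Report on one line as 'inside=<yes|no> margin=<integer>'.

d = (16, -25),  |d|² = 881;  R = 2+5 = 7,  c = 881−7² = 832
v_rel = (4, -5),  |v_rel|² = 41;  v_rel·d = (4)·(16) + (-5)·(-25) = 189
41·t² − 378·t + 832 = 0  ⇒  m = 189² − 41·832 = 1609
m = 1609 > 0,  v_rel·d = 189 > 0  ⇒  inside

inside=yes margin=1609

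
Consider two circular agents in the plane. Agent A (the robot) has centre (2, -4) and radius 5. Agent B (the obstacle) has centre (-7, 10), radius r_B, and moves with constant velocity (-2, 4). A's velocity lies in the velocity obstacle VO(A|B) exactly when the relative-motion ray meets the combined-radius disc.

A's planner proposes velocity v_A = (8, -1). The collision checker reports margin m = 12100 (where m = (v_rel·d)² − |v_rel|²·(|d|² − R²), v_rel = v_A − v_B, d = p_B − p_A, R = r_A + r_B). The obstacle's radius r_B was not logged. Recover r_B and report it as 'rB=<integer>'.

m = 12100
d = (-9, 14);  v_rel = (10, -5),  |v_rel|² = 125
v_rel×d = (10)·(14) − (-5)·(-9) = 95
since m = R²·125 − 95²:  R² = (9025 + 12100) / 125 = 169
R = √169 = 13  ⇒  r_B = 13 − 5 = 8

rB=8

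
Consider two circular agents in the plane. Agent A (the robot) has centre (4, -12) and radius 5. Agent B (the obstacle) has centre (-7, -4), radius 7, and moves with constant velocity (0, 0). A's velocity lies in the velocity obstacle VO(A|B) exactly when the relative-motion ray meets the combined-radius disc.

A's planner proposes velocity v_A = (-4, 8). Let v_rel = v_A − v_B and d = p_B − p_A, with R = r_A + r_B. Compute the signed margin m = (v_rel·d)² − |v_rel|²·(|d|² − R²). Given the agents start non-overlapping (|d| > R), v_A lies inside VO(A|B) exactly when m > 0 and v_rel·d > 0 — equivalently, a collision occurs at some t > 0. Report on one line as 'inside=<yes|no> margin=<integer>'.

d = (-11, 8),  |d|² = 185;  R = 5+7 = 12,  c = 185−12² = 41
v_rel = (-4, 8),  |v_rel|² = 80;  v_rel·d = (-4)·(-11) + (8)·(8) = 108
80·t² − 216·t + 41 = 0  ⇒  m = 108² − 80·41 = 8384
m = 8384 > 0,  v_rel·d = 108 > 0  ⇒  inside

inside=yes margin=8384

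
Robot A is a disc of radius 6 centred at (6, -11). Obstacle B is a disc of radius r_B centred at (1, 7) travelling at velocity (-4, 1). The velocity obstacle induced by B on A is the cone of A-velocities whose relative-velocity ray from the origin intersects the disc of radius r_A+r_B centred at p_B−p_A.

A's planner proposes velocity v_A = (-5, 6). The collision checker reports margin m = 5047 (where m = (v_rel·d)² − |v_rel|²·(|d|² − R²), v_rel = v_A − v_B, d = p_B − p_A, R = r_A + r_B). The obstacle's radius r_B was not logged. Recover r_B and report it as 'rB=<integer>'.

m = 5047
d = (-5, 18);  v_rel = (-1, 5),  |v_rel|² = 26
v_rel×d = (-1)·(18) − (5)·(-5) = 7
since m = R²·26 − 7²:  R² = (49 + 5047) / 26 = 196
R = √196 = 14  ⇒  r_B = 14 − 6 = 8

rB=8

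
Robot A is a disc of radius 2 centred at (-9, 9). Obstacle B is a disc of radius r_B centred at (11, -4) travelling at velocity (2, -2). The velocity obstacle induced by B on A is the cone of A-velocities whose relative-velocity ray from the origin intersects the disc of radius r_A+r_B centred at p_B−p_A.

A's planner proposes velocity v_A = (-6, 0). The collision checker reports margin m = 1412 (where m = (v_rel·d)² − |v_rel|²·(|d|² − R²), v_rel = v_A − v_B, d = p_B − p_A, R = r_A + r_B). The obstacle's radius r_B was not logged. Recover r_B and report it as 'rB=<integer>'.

m = 1412
d = (20, -13);  v_rel = (-8, 2),  |v_rel|² = 68
v_rel×d = (-8)·(-13) − (2)·(20) = 64
since m = R²·68 − 64²:  R² = (4096 + 1412) / 68 = 81
R = √81 = 9  ⇒  r_B = 9 − 2 = 7

rB=7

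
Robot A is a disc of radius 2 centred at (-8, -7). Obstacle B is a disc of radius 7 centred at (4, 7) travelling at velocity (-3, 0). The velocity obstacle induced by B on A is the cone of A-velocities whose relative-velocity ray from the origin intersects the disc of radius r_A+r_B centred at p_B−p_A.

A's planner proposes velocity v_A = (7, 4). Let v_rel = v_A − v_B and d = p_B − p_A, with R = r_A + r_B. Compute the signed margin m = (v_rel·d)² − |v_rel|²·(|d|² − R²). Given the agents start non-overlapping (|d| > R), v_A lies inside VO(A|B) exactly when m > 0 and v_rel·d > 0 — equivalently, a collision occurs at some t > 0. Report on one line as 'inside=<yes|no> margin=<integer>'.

d = (12, 14),  |d|² = 340;  R = 2+7 = 9,  c = 340−9² = 259
v_rel = (10, 4),  |v_rel|² = 116;  v_rel·d = (10)·(12) + (4)·(14) = 176
116·t² − 352·t + 259 = 0  ⇒  m = 176² − 116·259 = 932
m = 932 > 0,  v_rel·d = 176 > 0  ⇒  inside

inside=yes margin=932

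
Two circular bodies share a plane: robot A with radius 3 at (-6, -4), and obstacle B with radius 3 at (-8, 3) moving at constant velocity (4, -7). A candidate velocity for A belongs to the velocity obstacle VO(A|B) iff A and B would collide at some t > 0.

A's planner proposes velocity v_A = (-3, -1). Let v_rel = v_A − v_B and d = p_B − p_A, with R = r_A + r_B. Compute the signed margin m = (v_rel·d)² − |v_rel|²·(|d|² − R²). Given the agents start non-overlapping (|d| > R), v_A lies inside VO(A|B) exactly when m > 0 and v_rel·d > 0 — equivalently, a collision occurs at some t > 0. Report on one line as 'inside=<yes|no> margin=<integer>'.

d = (-2, 7),  |d|² = 53;  R = 3+3 = 6,  c = 53−6² = 17
v_rel = (-7, 6),  |v_rel|² = 85;  v_rel·d = (-7)·(-2) + (6)·(7) = 56
85·t² − 112·t + 17 = 0  ⇒  m = 56² − 85·17 = 1691
m = 1691 > 0,  v_rel·d = 56 > 0  ⇒  inside

inside=yes margin=1691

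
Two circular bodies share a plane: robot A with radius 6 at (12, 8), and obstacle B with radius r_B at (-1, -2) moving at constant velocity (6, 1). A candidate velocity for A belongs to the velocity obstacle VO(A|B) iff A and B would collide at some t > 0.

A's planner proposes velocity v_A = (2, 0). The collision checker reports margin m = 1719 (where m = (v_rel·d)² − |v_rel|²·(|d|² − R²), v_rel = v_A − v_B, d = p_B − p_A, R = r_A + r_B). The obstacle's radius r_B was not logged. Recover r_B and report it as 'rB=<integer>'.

m = 1719
d = (-13, -10);  v_rel = (-4, -1),  |v_rel|² = 17
v_rel×d = (-4)·(-10) − (-1)·(-13) = 27
since m = R²·17 − 27²:  R² = (729 + 1719) / 17 = 144
R = √144 = 12  ⇒  r_B = 12 − 6 = 6

rB=6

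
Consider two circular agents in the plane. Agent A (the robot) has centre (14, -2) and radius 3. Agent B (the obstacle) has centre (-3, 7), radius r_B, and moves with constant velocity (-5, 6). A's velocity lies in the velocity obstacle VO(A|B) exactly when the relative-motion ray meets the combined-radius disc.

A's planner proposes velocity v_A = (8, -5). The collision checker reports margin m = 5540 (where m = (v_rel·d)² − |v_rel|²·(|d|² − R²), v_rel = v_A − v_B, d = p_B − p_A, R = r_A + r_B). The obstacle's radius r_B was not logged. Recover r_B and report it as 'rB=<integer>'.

m = 5540
d = (-17, 9);  v_rel = (13, -11),  |v_rel|² = 290
v_rel×d = (13)·(9) − (-11)·(-17) = -70
since m = R²·290 − (-70)²:  R² = (4900 + 5540) / 290 = 36
R = √36 = 6  ⇒  r_B = 6 − 3 = 3

rB=3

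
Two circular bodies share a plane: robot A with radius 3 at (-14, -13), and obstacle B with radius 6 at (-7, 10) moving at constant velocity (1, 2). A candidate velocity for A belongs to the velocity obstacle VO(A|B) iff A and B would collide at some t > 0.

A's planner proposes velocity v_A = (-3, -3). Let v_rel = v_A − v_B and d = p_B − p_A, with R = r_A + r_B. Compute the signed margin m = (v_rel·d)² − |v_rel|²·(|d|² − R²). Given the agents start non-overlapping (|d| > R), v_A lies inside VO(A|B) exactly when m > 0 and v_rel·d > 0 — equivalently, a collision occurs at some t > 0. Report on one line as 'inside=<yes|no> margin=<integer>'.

d = (7, 23),  |d|² = 578;  R = 3+6 = 9,  c = 578−9² = 497
v_rel = (-4, -5),  |v_rel|² = 41;  v_rel·d = (-4)·(7) + (-5)·(23) = -143
41·t² + 286·t + 497 = 0  ⇒  m = (-143)² − 41·497 = 72
m = 72 > 0,  v_rel·d = -143 < 0  ⇒  outside

inside=no margin=72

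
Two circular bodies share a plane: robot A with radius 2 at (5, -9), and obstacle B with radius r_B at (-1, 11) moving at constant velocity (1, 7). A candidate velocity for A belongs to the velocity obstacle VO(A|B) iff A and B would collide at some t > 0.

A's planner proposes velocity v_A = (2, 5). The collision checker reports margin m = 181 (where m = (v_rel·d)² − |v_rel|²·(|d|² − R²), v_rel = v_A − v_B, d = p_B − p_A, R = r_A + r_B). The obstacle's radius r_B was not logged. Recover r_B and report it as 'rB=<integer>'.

m = 181
d = (-6, 20);  v_rel = (1, -2),  |v_rel|² = 5
v_rel×d = (1)·(20) − (-2)·(-6) = 8
since m = R²·5 − 8²:  R² = (64 + 181) / 5 = 49
R = √49 = 7  ⇒  r_B = 7 − 2 = 5

rB=5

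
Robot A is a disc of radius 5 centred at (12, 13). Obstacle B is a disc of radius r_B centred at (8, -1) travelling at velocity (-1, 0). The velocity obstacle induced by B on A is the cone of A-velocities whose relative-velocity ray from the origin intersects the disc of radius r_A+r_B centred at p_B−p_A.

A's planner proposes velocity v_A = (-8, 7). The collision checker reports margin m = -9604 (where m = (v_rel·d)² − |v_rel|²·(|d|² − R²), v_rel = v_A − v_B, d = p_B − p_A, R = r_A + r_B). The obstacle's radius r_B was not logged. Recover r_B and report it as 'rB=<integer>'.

m = -9604
d = (-4, -14);  v_rel = (-7, 7),  |v_rel|² = 98
v_rel×d = (-7)·(-14) − (7)·(-4) = 126
since m = R²·98 − 126²:  R² = (15876 + -9604) / 98 = 64
R = √64 = 8  ⇒  r_B = 8 − 5 = 3

rB=3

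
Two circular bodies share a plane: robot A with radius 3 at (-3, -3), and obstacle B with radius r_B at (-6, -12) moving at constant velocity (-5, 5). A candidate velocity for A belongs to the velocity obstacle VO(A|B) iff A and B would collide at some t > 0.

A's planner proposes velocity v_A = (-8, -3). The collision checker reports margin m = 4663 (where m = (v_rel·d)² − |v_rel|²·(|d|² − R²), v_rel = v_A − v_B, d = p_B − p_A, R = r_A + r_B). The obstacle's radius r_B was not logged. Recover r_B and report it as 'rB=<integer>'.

m = 4663
d = (-3, -9);  v_rel = (-3, -8),  |v_rel|² = 73
v_rel×d = (-3)·(-9) − (-8)·(-3) = 3
since m = R²·73 − 3²:  R² = (9 + 4663) / 73 = 64
R = √64 = 8  ⇒  r_B = 8 − 3 = 5

rB=5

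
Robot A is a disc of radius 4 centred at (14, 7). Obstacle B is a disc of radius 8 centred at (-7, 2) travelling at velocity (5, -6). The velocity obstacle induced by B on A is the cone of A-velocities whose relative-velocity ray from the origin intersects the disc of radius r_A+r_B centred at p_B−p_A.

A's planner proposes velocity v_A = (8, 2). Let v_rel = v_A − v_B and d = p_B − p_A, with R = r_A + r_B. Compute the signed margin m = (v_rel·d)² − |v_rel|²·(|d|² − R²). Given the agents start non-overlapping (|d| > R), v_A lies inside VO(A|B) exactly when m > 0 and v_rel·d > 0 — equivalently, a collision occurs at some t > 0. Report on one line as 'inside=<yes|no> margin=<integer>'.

d = (-21, -5),  |d|² = 466;  R = 4+8 = 12,  c = 466−12² = 322
v_rel = (3, 8),  |v_rel|² = 73;  v_rel·d = (3)·(-21) + (8)·(-5) = -103
73·t² + 206·t + 322 = 0  ⇒  m = (-103)² − 73·322 = -12897
m = -12897 < 0,  v_rel·d = -103 < 0  ⇒  outside

inside=no margin=-12897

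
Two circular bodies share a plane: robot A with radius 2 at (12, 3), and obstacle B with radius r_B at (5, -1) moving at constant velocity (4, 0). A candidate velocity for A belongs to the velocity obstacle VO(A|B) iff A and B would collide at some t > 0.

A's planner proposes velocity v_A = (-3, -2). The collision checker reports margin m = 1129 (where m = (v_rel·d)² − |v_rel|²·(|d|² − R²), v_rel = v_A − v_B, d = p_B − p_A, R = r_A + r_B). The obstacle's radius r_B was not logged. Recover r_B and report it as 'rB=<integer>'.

m = 1129
d = (-7, -4);  v_rel = (-7, -2),  |v_rel|² = 53
v_rel×d = (-7)·(-4) − (-2)·(-7) = 14
since m = R²·53 − 14²:  R² = (196 + 1129) / 53 = 25
R = √25 = 5  ⇒  r_B = 5 − 2 = 3

rB=3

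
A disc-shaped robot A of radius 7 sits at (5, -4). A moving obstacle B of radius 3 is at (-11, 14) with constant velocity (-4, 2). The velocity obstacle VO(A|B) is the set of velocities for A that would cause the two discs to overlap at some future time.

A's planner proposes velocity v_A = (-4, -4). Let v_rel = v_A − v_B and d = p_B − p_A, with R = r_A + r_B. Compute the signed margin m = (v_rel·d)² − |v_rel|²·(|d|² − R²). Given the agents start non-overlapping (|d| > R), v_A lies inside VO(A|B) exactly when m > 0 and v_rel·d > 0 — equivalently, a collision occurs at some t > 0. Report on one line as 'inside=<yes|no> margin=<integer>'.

d = (-16, 18),  |d|² = 580;  R = 7+3 = 10,  c = 580−10² = 480
v_rel = (0, -6),  |v_rel|² = 36;  v_rel·d = (0)·(-16) + (-6)·(18) = -108
36·t² + 216·t + 480 = 0  ⇒  m = (-108)² − 36·480 = -5616
m = -5616 < 0,  v_rel·d = -108 < 0  ⇒  outside

inside=no margin=-5616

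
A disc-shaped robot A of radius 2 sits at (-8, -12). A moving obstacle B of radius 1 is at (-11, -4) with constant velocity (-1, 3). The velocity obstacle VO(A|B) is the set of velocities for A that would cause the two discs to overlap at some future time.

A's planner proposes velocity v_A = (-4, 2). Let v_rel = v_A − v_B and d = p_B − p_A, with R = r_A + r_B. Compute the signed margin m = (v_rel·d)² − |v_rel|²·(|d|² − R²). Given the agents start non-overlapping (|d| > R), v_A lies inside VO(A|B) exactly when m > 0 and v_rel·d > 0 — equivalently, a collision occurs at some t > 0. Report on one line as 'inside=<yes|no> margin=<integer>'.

d = (-3, 8),  |d|² = 73;  R = 2+1 = 3,  c = 73−3² = 64
v_rel = (-3, -1),  |v_rel|² = 10;  v_rel·d = (-3)·(-3) + (-1)·(8) = 1
10·t² − 2·t + 64 = 0  ⇒  m = 1² − 10·64 = -639
m = -639 < 0,  v_rel·d = 1 > 0  ⇒  outside

inside=no margin=-639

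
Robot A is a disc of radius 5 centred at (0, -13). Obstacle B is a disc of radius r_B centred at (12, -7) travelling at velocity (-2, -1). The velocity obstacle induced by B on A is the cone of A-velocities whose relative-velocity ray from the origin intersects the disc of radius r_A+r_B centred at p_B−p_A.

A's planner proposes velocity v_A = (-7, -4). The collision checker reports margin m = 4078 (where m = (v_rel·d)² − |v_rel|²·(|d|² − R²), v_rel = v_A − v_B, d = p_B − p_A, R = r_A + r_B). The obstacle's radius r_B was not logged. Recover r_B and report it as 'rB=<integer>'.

m = 4078
d = (12, 6);  v_rel = (-5, -3),  |v_rel|² = 34
v_rel×d = (-5)·(6) − (-3)·(12) = 6
since m = R²·34 − 6²:  R² = (36 + 4078) / 34 = 121
R = √121 = 11  ⇒  r_B = 11 − 5 = 6

rB=6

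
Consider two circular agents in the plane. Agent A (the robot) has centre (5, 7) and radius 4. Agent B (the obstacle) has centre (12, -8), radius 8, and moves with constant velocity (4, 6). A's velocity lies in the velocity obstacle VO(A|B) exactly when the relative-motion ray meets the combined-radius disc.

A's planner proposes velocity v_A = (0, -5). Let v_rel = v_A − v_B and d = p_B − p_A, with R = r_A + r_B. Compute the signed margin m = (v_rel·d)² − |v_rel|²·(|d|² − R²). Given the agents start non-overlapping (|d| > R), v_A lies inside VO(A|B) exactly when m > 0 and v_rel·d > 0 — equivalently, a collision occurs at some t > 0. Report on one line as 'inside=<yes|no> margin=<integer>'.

d = (7, -15),  |d|² = 274;  R = 4+8 = 12,  c = 274−12² = 130
v_rel = (-4, -11),  |v_rel|² = 137;  v_rel·d = (-4)·(7) + (-11)·(-15) = 137
137·t² − 274·t + 130 = 0  ⇒  m = 137² − 137·130 = 959
m = 959 > 0,  v_rel·d = 137 > 0  ⇒  inside

inside=yes margin=959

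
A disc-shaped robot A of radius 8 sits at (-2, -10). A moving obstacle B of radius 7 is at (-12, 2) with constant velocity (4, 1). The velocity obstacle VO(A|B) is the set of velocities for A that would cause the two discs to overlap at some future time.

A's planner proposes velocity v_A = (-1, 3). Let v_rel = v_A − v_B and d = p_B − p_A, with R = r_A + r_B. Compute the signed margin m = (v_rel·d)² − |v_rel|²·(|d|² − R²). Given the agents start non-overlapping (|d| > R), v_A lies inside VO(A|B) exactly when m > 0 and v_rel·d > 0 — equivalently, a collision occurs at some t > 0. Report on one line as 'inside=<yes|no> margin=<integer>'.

d = (-10, 12),  |d|² = 244;  R = 8+7 = 15,  c = 244−15² = 19
v_rel = (-5, 2),  |v_rel|² = 29;  v_rel·d = (-5)·(-10) + (2)·(12) = 74
29·t² − 148·t + 19 = 0  ⇒  m = 74² − 29·19 = 4925
m = 4925 > 0,  v_rel·d = 74 > 0  ⇒  inside

inside=yes margin=4925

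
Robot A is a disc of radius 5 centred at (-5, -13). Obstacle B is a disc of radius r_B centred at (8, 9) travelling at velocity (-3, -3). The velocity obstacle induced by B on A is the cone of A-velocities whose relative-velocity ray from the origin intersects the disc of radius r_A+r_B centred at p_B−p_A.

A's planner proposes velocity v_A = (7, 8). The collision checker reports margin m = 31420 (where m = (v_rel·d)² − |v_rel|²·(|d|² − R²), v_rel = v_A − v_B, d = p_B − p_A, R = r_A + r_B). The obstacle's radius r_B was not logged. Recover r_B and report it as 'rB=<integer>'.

m = 31420
d = (13, 22);  v_rel = (10, 11),  |v_rel|² = 221
v_rel×d = (10)·(22) − (11)·(13) = 77
since m = R²·221 − 77²:  R² = (5929 + 31420) / 221 = 169
R = √169 = 13  ⇒  r_B = 13 − 5 = 8

rB=8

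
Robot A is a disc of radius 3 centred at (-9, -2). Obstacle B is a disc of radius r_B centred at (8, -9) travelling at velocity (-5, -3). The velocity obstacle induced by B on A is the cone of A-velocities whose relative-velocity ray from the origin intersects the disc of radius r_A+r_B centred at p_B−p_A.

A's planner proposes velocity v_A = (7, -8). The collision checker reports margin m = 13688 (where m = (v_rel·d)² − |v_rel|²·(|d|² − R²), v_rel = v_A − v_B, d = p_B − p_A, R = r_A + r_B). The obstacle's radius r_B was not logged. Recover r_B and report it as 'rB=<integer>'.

m = 13688
d = (17, -7);  v_rel = (12, -5),  |v_rel|² = 169
v_rel×d = (12)·(-7) − (-5)·(17) = 1
since m = R²·169 − 1²:  R² = (1 + 13688) / 169 = 81
R = √81 = 9  ⇒  r_B = 9 − 3 = 6

rB=6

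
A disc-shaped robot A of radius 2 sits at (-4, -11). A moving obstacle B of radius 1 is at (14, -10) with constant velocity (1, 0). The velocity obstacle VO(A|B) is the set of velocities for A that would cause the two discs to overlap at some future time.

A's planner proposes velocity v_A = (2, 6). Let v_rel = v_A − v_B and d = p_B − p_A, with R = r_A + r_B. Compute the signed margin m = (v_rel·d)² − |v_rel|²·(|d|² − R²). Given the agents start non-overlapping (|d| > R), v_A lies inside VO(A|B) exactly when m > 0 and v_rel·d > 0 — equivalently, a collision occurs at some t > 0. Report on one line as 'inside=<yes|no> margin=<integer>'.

d = (18, 1),  |d|² = 325;  R = 2+1 = 3,  c = 325−3² = 316
v_rel = (1, 6),  |v_rel|² = 37;  v_rel·d = (1)·(18) + (6)·(1) = 24
37·t² − 48·t + 316 = 0  ⇒  m = 24² − 37·316 = -11116
m = -11116 < 0,  v_rel·d = 24 > 0  ⇒  outside

inside=no margin=-11116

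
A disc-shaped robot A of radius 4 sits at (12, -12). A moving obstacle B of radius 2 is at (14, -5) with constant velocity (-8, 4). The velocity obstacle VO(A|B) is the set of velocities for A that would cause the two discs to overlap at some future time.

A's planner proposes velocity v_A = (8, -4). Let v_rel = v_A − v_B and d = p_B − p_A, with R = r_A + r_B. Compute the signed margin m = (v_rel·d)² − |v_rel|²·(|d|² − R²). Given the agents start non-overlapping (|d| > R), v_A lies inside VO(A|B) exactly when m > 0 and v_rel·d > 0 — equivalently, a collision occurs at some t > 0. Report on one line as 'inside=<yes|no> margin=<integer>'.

d = (2, 7),  |d|² = 53;  R = 4+2 = 6,  c = 53−6² = 17
v_rel = (16, -8),  |v_rel|² = 320;  v_rel·d = (16)·(2) + (-8)·(7) = -24
320·t² + 48·t + 17 = 0  ⇒  m = (-24)² − 320·17 = -4864
m = -4864 < 0,  v_rel·d = -24 < 0  ⇒  outside

inside=no margin=-4864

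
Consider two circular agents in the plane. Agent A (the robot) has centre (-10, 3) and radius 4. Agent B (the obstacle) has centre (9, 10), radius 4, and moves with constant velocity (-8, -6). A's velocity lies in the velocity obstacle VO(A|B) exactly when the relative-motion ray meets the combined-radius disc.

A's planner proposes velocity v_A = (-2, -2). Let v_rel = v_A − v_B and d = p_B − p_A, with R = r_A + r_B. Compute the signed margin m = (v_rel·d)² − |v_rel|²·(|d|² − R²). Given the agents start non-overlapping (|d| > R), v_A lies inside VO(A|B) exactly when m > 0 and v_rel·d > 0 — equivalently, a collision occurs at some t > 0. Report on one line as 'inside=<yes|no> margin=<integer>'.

d = (19, 7),  |d|² = 410;  R = 4+4 = 8,  c = 410−8² = 346
v_rel = (6, 4),  |v_rel|² = 52;  v_rel·d = (6)·(19) + (4)·(7) = 142
52·t² − 284·t + 346 = 0  ⇒  m = 142² − 52·346 = 2172
m = 2172 > 0,  v_rel·d = 142 > 0  ⇒  inside

inside=yes margin=2172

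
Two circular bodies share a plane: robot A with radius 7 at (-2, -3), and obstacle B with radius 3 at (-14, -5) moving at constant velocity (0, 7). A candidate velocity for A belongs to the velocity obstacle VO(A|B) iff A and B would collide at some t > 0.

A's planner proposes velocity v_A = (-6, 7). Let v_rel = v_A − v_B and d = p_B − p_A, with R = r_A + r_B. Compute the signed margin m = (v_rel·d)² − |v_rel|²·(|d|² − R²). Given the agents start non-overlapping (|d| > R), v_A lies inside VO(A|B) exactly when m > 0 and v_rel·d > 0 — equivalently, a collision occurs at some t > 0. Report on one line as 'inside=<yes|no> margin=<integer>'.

d = (-12, -2),  |d|² = 148;  R = 7+3 = 10,  c = 148−10² = 48
v_rel = (-6, 0),  |v_rel|² = 36;  v_rel·d = (-6)·(-12) + (0)·(-2) = 72
36·t² − 144·t + 48 = 0  ⇒  m = 72² − 36·48 = 3456
m = 3456 > 0,  v_rel·d = 72 > 0  ⇒  inside

inside=yes margin=3456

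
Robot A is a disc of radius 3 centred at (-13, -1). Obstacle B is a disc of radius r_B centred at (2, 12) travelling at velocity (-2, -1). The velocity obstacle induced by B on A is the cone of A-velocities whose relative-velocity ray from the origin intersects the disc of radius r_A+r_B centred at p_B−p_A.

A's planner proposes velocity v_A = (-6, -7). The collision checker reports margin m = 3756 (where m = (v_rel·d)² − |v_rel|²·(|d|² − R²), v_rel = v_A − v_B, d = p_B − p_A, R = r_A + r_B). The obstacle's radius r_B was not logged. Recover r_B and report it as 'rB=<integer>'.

m = 3756
d = (15, 13);  v_rel = (-4, -6),  |v_rel|² = 52
v_rel×d = (-4)·(13) − (-6)·(15) = 38
since m = R²·52 − 38²:  R² = (1444 + 3756) / 52 = 100
R = √100 = 10  ⇒  r_B = 10 − 3 = 7

rB=7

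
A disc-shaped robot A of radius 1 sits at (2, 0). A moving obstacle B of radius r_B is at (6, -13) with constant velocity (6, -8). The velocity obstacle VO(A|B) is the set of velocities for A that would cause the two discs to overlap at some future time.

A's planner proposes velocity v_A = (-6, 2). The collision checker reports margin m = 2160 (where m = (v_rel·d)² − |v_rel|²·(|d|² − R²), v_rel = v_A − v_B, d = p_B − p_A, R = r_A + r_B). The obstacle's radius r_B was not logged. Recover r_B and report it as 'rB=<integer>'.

m = 2160
d = (4, -13);  v_rel = (-12, 10),  |v_rel|² = 244
v_rel×d = (-12)·(-13) − (10)·(4) = 116
since m = R²·244 − 116²:  R² = (13456 + 2160) / 244 = 64
R = √64 = 8  ⇒  r_B = 8 − 1 = 7

rB=7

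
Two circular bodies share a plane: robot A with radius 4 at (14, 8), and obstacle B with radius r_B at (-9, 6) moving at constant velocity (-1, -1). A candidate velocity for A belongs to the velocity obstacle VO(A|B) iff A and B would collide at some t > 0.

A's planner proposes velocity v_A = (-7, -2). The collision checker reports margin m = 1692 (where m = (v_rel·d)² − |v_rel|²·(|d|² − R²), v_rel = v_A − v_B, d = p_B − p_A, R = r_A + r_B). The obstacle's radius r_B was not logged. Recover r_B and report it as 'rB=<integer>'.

m = 1692
d = (-23, -2);  v_rel = (-6, -1),  |v_rel|² = 37
v_rel×d = (-6)·(-2) − (-1)·(-23) = -11
since m = R²·37 − (-11)²:  R² = (121 + 1692) / 37 = 49
R = √49 = 7  ⇒  r_B = 7 − 4 = 3

rB=3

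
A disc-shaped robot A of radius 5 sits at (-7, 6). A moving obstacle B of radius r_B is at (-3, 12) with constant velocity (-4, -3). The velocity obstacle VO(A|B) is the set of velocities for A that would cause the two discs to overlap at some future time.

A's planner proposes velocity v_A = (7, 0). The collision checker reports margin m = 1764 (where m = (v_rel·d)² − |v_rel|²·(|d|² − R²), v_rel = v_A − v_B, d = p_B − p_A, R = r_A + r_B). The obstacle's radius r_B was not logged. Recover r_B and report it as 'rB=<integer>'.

m = 1764
d = (4, 6);  v_rel = (11, 3),  |v_rel|² = 130
v_rel×d = (11)·(6) − (3)·(4) = 54
since m = R²·130 − 54²:  R² = (2916 + 1764) / 130 = 36
R = √36 = 6  ⇒  r_B = 6 − 5 = 1

rB=1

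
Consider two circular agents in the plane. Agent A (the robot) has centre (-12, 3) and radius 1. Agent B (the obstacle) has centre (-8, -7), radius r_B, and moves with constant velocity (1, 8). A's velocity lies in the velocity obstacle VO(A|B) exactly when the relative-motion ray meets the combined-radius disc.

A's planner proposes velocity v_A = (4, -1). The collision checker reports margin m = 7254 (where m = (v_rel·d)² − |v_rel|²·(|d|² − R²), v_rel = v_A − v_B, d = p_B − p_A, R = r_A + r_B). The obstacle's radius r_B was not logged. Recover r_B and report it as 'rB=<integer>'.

m = 7254
d = (4, -10);  v_rel = (3, -9),  |v_rel|² = 90
v_rel×d = (3)·(-10) − (-9)·(4) = 6
since m = R²·90 − 6²:  R² = (36 + 7254) / 90 = 81
R = √81 = 9  ⇒  r_B = 9 − 1 = 8

rB=8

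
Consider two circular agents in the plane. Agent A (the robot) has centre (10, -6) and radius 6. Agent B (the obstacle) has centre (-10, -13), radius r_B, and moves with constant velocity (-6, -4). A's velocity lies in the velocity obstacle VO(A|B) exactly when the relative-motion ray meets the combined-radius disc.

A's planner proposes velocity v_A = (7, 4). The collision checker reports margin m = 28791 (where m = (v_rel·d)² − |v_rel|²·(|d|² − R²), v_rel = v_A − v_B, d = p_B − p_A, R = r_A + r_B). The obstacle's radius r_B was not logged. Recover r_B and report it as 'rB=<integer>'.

m = 28791
d = (-20, -7);  v_rel = (13, 8),  |v_rel|² = 233
v_rel×d = (13)·(-7) − (8)·(-20) = 69
since m = R²·233 − 69²:  R² = (4761 + 28791) / 233 = 144
R = √144 = 12  ⇒  r_B = 12 − 6 = 6

rB=6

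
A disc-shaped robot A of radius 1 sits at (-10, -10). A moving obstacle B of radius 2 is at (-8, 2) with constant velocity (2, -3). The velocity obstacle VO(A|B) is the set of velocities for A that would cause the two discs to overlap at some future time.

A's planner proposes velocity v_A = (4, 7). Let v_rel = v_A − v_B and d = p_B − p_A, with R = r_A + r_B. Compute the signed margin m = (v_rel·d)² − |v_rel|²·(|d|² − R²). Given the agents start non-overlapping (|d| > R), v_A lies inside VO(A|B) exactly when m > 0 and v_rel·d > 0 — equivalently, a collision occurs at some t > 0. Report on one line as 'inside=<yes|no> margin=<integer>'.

d = (2, 12),  |d|² = 148;  R = 1+2 = 3,  c = 148−3² = 139
v_rel = (2, 10),  |v_rel|² = 104;  v_rel·d = (2)·(2) + (10)·(12) = 124
104·t² − 248·t + 139 = 0  ⇒  m = 124² − 104·139 = 920
m = 920 > 0,  v_rel·d = 124 > 0  ⇒  inside

inside=yes margin=920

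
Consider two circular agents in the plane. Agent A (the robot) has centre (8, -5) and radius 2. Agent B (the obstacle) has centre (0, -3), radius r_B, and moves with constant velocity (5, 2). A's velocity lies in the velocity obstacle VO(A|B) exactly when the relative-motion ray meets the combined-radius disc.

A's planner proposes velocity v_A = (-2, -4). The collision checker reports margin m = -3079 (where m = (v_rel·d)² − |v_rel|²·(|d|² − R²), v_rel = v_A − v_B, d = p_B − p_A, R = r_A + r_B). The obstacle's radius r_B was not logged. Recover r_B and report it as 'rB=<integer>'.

m = -3079
d = (-8, 2);  v_rel = (-7, -6),  |v_rel|² = 85
v_rel×d = (-7)·(2) − (-6)·(-8) = -62
since m = R²·85 − (-62)²:  R² = (3844 + -3079) / 85 = 9
R = √9 = 3  ⇒  r_B = 3 − 2 = 1

rB=1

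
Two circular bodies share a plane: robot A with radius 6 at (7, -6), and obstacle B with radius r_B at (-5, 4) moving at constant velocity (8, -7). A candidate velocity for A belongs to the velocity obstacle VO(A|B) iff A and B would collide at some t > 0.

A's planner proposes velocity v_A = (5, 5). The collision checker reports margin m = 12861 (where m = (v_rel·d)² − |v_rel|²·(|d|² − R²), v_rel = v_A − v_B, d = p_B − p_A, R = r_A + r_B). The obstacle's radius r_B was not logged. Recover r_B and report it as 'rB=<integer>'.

m = 12861
d = (-12, 10);  v_rel = (-3, 12),  |v_rel|² = 153
v_rel×d = (-3)·(10) − (12)·(-12) = 114
since m = R²·153 − 114²:  R² = (12996 + 12861) / 153 = 169
R = √169 = 13  ⇒  r_B = 13 − 6 = 7

rB=7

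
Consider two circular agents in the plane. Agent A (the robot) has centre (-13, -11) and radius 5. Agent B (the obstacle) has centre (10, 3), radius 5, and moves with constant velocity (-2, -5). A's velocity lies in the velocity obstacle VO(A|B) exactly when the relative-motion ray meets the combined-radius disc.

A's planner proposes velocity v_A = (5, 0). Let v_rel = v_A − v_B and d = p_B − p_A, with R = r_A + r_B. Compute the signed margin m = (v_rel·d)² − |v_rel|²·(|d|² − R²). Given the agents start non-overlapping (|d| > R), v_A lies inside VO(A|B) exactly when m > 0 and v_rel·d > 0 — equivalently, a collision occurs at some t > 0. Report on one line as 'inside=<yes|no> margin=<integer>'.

d = (23, 14),  |d|² = 725;  R = 5+5 = 10,  c = 725−10² = 625
v_rel = (7, 5),  |v_rel|² = 74;  v_rel·d = (7)·(23) + (5)·(14) = 231
74·t² − 462·t + 625 = 0  ⇒  m = 231² − 74·625 = 7111
m = 7111 > 0,  v_rel·d = 231 > 0  ⇒  inside

inside=yes margin=7111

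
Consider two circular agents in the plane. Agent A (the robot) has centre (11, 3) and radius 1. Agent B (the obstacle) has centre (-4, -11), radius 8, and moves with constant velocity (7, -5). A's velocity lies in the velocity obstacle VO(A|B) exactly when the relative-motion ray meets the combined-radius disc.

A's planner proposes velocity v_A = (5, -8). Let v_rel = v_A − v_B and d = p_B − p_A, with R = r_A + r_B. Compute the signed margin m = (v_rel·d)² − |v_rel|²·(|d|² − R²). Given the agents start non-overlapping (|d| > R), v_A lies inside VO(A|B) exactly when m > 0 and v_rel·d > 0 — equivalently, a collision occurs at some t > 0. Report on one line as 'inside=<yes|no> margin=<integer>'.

d = (-15, -14),  |d|² = 421;  R = 1+8 = 9,  c = 421−9² = 340
v_rel = (-2, -3),  |v_rel|² = 13;  v_rel·d = (-2)·(-15) + (-3)·(-14) = 72
13·t² − 144·t + 340 = 0  ⇒  m = 72² − 13·340 = 764
m = 764 > 0,  v_rel·d = 72 > 0  ⇒  inside

inside=yes margin=764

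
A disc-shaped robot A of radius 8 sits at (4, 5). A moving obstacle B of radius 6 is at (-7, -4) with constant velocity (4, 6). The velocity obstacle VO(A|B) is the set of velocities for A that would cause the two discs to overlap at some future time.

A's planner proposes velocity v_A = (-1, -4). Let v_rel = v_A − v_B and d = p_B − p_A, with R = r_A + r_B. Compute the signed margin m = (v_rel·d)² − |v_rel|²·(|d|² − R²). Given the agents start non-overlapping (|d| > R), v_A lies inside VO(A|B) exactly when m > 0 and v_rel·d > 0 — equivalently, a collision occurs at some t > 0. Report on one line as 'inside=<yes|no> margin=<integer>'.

d = (-11, -9),  |d|² = 202;  R = 8+6 = 14,  c = 202−14² = 6
v_rel = (-5, -10),  |v_rel|² = 125;  v_rel·d = (-5)·(-11) + (-10)·(-9) = 145
125·t² − 290·t + 6 = 0  ⇒  m = 145² − 125·6 = 20275
m = 20275 > 0,  v_rel·d = 145 > 0  ⇒  inside

inside=yes margin=20275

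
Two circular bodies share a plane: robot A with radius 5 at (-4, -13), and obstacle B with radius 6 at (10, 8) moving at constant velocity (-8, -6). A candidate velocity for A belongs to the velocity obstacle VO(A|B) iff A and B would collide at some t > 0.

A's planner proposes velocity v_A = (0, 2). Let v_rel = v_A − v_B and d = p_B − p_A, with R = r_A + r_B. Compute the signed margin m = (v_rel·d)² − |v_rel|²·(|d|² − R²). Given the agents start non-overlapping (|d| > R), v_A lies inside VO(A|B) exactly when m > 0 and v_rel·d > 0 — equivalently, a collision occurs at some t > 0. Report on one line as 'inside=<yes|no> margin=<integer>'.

d = (14, 21),  |d|² = 637;  R = 5+6 = 11,  c = 637−11² = 516
v_rel = (8, 8),  |v_rel|² = 128;  v_rel·d = (8)·(14) + (8)·(21) = 280
128·t² − 560·t + 516 = 0  ⇒  m = 280² − 128·516 = 12352
m = 12352 > 0,  v_rel·d = 280 > 0  ⇒  inside

inside=yes margin=12352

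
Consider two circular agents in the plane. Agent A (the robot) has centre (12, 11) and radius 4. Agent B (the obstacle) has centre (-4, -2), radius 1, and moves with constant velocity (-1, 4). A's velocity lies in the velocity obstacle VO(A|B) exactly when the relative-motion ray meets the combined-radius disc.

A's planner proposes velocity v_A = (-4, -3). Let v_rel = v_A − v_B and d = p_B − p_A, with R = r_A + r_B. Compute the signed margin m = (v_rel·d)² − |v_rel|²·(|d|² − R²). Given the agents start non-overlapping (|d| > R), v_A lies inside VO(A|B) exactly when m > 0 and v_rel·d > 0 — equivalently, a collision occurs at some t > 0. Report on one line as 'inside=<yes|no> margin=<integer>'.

d = (-16, -13),  |d|² = 425;  R = 4+1 = 5,  c = 425−5² = 400
v_rel = (-3, -7),  |v_rel|² = 58;  v_rel·d = (-3)·(-16) + (-7)·(-13) = 139
58·t² − 278·t + 400 = 0  ⇒  m = 139² − 58·400 = -3879
m = -3879 < 0,  v_rel·d = 139 > 0  ⇒  outside

inside=no margin=-3879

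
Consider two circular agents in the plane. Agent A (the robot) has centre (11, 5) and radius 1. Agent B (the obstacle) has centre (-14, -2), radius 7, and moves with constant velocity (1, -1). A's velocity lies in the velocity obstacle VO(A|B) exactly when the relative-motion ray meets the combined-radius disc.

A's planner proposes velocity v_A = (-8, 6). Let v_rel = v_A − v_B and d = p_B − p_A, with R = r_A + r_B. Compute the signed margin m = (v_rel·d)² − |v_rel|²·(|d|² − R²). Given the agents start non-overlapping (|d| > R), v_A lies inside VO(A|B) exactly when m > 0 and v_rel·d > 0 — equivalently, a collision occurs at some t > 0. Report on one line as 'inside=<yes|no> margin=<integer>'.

d = (-25, -7),  |d|² = 674;  R = 1+7 = 8,  c = 674−8² = 610
v_rel = (-9, 7),  |v_rel|² = 130;  v_rel·d = (-9)·(-25) + (7)·(-7) = 176
130·t² − 352·t + 610 = 0  ⇒  m = 176² − 130·610 = -48324
m = -48324 < 0,  v_rel·d = 176 > 0  ⇒  outside

inside=no margin=-48324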